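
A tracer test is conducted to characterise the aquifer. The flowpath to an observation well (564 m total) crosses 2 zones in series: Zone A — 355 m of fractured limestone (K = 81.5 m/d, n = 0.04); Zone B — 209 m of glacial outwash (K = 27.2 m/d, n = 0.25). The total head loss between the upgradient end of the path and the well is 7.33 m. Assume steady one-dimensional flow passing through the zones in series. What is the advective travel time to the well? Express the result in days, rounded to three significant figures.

Continuity: the same q passes through each zone, so ΔH = q·Σ(L_j/K_j) — the zones act as resistances in series.
Σ(L/K) = 355/81.5 + 209/27.2 = 4.356 + 7.684 = 12.04 d
q = ΔH / Σ(L/K) = 7.33 / 12.04 = 0.6088 m/d (same in every zone)
Zone A: v = q/n = 0.6088/0.04 = 15.22 m/d → t_A = 355/15.22 = 23.32 d
Zone B: v = q/n = 0.6088/0.25 = 2.435 m/d → t_B = 209/2.435 = 85.82 d
Total t = 23.32 + 85.82 = 109.1 d

109 days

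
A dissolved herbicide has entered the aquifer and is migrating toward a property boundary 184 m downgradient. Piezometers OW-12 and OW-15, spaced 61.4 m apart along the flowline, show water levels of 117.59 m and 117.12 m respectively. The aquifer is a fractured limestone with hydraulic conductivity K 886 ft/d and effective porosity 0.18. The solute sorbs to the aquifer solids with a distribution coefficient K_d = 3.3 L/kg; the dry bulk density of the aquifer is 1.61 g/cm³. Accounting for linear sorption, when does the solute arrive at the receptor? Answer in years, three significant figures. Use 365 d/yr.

1.34 years

Hydraulic gradient i = (117.59 − 117.12) / 61.4 = 0.47 / 61.4 = 0.007655
K = 886 ft/d × 0.3048 = 270.1 m/d
q = Ki = 270.1 × 0.007655 = 2.067 m/d
v_s = q/n_e = 2.067/0.18 = 11.48 m/d
Retardation R = 1 + ρ_b·K_d/n = 1 + 1.61×3.3/0.18 = 30.52
Contaminant velocity v_c = v/R = 11.48/30.52 = 0.3763 m/d
t = L/v_c = 184/0.3763 = 488.9 d
   = 488.9/365 = 1.34 yr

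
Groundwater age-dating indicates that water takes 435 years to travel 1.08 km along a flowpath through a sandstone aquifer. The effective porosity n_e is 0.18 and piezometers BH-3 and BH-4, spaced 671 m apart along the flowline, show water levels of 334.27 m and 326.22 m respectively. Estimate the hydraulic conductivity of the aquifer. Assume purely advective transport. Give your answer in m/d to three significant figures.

0.102 m/d

Hydraulic gradient i = (334.27 − 326.22) / 671 = 8.05 / 671 = 0.01200
t = 435 years = 158800 d
L = 1.08 km = 1080 m
v = L / t = 1080 / 158800 = 0.006802 m/d
K = v · n / i = 0.006802 × 0.18 / 0.01200 = 0.102 m/d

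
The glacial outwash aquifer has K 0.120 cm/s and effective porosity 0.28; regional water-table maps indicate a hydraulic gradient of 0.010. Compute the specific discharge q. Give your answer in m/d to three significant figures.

K = 0.120 cm/s × 864 = 103.7 m/d
q = Ki = 103.7 × 0.010 = 1.037 m/d

1.04 m/d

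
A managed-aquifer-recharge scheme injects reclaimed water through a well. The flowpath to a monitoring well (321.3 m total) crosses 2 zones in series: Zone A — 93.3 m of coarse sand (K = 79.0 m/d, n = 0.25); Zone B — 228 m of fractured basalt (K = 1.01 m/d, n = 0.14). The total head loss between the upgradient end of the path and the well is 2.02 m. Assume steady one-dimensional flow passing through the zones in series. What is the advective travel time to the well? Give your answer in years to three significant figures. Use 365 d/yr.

Steady 1-D flow in series ⇒ the Darcy flux q is identical in every zone and the zone head losses add (resistances L/K in series).
Σ(L/K) = 93.3/79.0 + 228/1.01 = 1.181 + 225.7 = 226.9 d
q = ΔH / Σ(L/K) = 2.02 / 226.9 = 0.008902 m/d (same in every zone)
Zone A: v = q/n = 0.008902/0.25 = 0.03561 m/d → t_A = 93.3/0.03561 = 2620 d
Zone B: v = q/n = 0.008902/0.14 = 0.06358 m/d → t_B = 228/0.06358 = 3586 d
Total t = 2620 + 3586 = 6206 d
   = 6206 / 365 = 17.0 yr

17.0 years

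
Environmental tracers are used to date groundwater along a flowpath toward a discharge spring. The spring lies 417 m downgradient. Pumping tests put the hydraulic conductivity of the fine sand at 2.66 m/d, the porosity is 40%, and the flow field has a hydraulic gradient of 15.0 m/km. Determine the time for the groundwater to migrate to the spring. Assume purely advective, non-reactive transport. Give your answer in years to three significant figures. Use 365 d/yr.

Specific discharge q = 2.66 × 0.015 = 0.03990 m/d
Average linear velocity = 0.03990 / 0.40 = 0.09975 m/d
t = L / v = 417 / 0.09975 = 4180 d
   = 4180 / 365 = 11.5 yr

11.5 years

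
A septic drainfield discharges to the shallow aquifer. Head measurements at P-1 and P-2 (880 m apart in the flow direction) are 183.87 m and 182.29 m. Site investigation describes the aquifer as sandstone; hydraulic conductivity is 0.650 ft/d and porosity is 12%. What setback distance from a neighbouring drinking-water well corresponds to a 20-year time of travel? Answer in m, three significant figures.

Hydraulic gradient i = (183.87 − 182.29) / 880 = 1.58 / 880 = 0.001795
K = 0.650 ft/d × 0.3048 = 0.1981 m/d
Darcy flux q = K·i = 0.1981 × 0.001795 = 3.557e-4 m/d
v_s = q/n_e = 3.557e-4/0.12 = 0.002964 m/d
T = 20 yr × 365 = 7300 d
L = v × T = 0.002964 × 7300 = 21.64 m

21.6 m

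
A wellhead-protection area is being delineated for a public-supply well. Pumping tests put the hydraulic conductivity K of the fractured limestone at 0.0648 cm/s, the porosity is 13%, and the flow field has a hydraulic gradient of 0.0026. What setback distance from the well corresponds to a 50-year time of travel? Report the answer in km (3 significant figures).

K = 0.0648 cm/s × 864 = 55.99 m/d
Darcy flux q = K·i = 55.99 × 0.0026 = 0.1456 m/d
Average linear velocity = 0.1456 / 0.13 = 1.120 m/d
T = 50 yr × 365 = 18250 d
L = v × T = 1.120 × 18250 = 20440 m
   = 20.4 km

20.4 km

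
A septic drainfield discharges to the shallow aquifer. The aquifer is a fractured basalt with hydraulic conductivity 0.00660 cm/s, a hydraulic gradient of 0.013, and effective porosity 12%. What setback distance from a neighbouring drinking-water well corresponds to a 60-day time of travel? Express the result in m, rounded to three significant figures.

37.1 m

K = 0.00660 cm/s × 864 = 5.702 m/d
Darcy flux q = K·i = 5.702 × 0.013 = 0.07413 m/d
Seepage velocity v = q / n = 0.07413 / 0.12 = 0.6178 m/d
L = v × T = 0.6178 × 60 = 37.07 m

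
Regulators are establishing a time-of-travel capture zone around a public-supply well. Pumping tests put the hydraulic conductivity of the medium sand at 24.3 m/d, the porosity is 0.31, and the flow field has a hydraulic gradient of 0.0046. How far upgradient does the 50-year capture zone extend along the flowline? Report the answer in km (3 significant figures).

Specific discharge q = 24.3 × 0.0046 = 0.1118 m/d
Average linear velocity = 0.1118 / 0.31 = 0.3606 m/d
T = 50 yr × 365 = 18250 d
L = v × T = 0.3606 × 18250 = 6581 m
   = 6.58 km

6.58 km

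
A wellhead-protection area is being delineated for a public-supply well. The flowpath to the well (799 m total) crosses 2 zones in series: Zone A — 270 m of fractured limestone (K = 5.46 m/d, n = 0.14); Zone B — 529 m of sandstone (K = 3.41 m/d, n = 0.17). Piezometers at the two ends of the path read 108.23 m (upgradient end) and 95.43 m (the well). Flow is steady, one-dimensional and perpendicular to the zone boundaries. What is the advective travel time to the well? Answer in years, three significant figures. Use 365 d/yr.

Total head drop ΔH = 108.23 − 95.43 = 12.80 m
Steady 1-D flow in series ⇒ the Darcy flux q is identical in every zone and the zone head losses add (resistances L/K in series).
Σ(L/K) = 270/5.46 + 529/3.41 = 49.45 + 155.1 = 204.6 d
q = ΔH / Σ(L/K) = 12.80 / 204.6 = 0.06257 m/d (same in every zone)
Zone A: v = q/n = 0.06257/0.14 = 0.4469 m/d → t_A = 270/0.4469 = 604.2 d
Zone B: v = q/n = 0.06257/0.17 = 0.3680 m/d → t_B = 529/0.3680 = 1437 d
Total t = 604.2 + 1437 = 2042 d
   = 2042 / 365 = 5.59 yr

5.59 years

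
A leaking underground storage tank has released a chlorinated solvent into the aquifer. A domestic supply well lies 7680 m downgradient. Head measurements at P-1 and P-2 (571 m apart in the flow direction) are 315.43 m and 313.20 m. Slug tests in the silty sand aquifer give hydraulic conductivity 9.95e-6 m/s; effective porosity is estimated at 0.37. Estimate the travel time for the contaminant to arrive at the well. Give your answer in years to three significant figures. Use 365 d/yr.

Hydraulic gradient i = (315.43 − 313.20) / 571 = 2.23 / 571 = 0.003905
K = 9.95e-6 m/s × 86400 s/d = 0.8597 m/d
Specific discharge q = 0.8597 × 0.003905 = 0.003357 m/d
Average linear velocity = 0.003357 / 0.37 = 0.009074 m/d
t = L / v = 7680 / 0.009074 = 846400 d
   = 846400 / 365 = 2320 yr

2320 years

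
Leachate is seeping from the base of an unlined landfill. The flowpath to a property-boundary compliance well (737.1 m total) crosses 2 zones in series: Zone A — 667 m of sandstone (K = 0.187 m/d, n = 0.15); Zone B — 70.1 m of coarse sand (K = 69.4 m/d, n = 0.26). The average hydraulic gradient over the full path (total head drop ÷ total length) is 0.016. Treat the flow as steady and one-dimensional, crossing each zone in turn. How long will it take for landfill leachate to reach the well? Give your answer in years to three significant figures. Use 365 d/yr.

Steady 1-D flow in series ⇒ the Darcy flux q is identical in every zone and the zone head losses add (resistances L/K in series).
Σ(L/K) = 667/0.187 + 70.1/69.4 = 3567 + 1.010 = 3568 d
K_eq = L_total / Σ(L/K) = 737.1 / 3568 = 0.2066 m/d
q = K_eq · i = 0.2066 × 0.016 = 0.003306 m/d (same in every zone)
Zone A: v = q/n = 0.003306/0.15 = 0.02204 m/d → t_A = 667/0.02204 = 30270 d
Zone B: v = q/n = 0.003306/0.26 = 0.01271 m/d → t_B = 70.1/0.01271 = 5514 d
Total t = 30270 + 5514 = 35780 d
   = 35780 / 365 = 98.0 yr

98.0 years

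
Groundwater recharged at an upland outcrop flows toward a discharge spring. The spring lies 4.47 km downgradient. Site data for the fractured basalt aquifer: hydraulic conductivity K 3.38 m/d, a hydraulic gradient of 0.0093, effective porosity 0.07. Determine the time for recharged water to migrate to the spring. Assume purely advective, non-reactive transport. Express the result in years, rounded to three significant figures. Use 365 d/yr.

Specific discharge q = 3.38 × 0.0093 = 0.03143 m/d
v_s = q/n_e = 0.03143/0.07 = 0.4491 m/d
L = 4.47 km = 4470 m
t = L / v = 4470 / 0.4491 = 9954 d
   = 9954 / 365 = 27.3 yr

27.3 years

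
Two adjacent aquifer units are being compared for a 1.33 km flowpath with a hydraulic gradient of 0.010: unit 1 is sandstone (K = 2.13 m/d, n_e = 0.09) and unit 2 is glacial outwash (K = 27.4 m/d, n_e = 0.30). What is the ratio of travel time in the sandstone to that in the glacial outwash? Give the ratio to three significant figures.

3.86

Unit 1 (sandstone): v = 2.13×0.010/0.09 = 0.2367 m/d, t = 1330/0.2367 = 5620 d
Unit 2 (glacial outwash): v = 27.4×0.010/0.30 = 0.9133 m/d, t = 1330/0.9133 = 1456 d
t(sandstone) / t(glacial outwash) = 5620/1456 = 3.86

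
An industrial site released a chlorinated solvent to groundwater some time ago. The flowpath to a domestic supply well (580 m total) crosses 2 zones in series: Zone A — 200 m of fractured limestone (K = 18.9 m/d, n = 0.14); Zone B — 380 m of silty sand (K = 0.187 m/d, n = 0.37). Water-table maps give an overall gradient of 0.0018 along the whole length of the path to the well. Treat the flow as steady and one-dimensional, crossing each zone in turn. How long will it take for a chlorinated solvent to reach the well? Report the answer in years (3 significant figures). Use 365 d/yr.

Continuity: the same q passes through each zone, so ΔH = q·Σ(L_j/K_j) — the zones act as resistances in series.
Σ(L/K) = 200/18.9 + 380/0.187 = 10.58 + 2032 = 2043 d
K_eq = L_total / Σ(L/K) = 580 / 2043 = 0.2839 m/d
q = K_eq · i = 0.2839 × 0.0018 = 5.111e-4 m/d (same in every zone)
Zone A: v = q/n = 5.111e-4/0.14 = 0.003651 m/d → t_A = 200/0.003651 = 54780 d
Zone B: v = q/n = 5.111e-4/0.37 = 0.001381 m/d → t_B = 380/0.001381 = 275100 d
Total t = 54780 + 275100 = 329900 d
   = 329900 / 365 = 904 yr

904 years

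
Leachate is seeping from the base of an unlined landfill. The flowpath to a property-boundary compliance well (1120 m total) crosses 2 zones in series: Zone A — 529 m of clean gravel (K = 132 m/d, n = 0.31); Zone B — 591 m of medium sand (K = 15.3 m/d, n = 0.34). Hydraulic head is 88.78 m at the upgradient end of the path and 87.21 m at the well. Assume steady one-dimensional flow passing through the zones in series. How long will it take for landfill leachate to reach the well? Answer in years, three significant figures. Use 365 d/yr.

Total head drop ΔH = 88.78 − 87.21 = 1.57 m
Steady 1-D flow in series ⇒ the Darcy flux q is identical in every zone and the zone head losses add (resistances L/K in series).
Σ(L/K) = 529/132 + 591/15.3 = 4.008 + 38.63 = 42.64 d
q = ΔH / Σ(L/K) = 1.57 / 42.64 = 0.03682 m/d (same in every zone)
Zone A: v = q/n = 0.03682/0.31 = 0.1188 m/d → t_A = 529/0.1188 = 4453 d
Zone B: v = q/n = 0.03682/0.34 = 0.1083 m/d → t_B = 591/0.1083 = 5457 d
Total t = 4453 + 5457 = 9910 d
   = 9910 / 365 = 27.2 yr

27.2 years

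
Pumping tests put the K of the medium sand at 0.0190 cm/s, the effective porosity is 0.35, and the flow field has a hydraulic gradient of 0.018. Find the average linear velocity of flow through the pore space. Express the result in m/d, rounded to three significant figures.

0.844 m/d

K = 0.0190 cm/s × 864 = 16.42 m/d
q = Ki = 16.42 × 0.018 = 0.2955 m/d
Average linear velocity = 0.2955 / 0.35 = 0.8443 m/d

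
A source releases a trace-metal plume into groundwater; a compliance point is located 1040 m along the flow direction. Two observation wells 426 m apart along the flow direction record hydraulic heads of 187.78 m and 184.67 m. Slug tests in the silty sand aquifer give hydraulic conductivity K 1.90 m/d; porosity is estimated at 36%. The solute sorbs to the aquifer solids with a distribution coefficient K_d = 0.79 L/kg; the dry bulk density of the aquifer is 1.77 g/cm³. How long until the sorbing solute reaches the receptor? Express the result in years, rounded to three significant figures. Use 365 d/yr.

361 years

Hydraulic gradient i = (187.78 − 184.67) / 426 = 3.11 / 426 = 0.007300
q = Ki = 1.90 × 0.007300 = 0.01387 m/d
Average linear velocity = 0.01387 / 0.36 = 0.03853 m/d
Retardation R = 1 + ρ_b·K_d/n = 1 + 1.77×0.79/0.36 = 4.884
Contaminant velocity v_c = v/R = 0.03853/4.884 = 0.007889 m/d
t = L/v_c = 1040/0.007889 = 131800 d
   = 131800/365 = 361 yr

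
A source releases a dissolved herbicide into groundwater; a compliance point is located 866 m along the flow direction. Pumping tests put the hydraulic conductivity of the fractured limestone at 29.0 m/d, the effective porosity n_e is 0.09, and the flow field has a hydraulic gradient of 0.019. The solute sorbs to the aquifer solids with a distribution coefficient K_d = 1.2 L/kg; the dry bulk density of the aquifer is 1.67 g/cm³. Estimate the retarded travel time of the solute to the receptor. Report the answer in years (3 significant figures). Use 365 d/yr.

Darcy flux q = K·i = 29.0 × 0.019 = 0.5510 m/d
v = Ki/n = 29.0·0.019/0.09 = 6.122 m/d
Retardation R = 1 + ρ_b·K_d/n = 1 + 1.67×1.2/0.09 = 23.27
Contaminant velocity v_c = v/R = 6.122/23.27 = 0.2631 m/d
t = L/v_c = 866/0.2631 = 3291 d
   = 3291/365 = 9.02 yr

9.02 years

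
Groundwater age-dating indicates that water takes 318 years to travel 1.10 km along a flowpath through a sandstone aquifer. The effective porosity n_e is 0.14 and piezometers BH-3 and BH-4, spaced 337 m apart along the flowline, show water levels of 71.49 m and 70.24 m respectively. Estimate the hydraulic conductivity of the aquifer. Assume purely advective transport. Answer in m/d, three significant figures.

0.358 m/d

Hydraulic gradient i = (71.49 − 70.24) / 337 = 1.25 / 337 = 0.003709
t = 318 years = 116100 d
L = 1.10 km = 1100 m
v = L / t = 1100 / 116100 = 0.009477 m/d
K = v · n / i = 0.009477 × 0.14 / 0.003709 = 0.358 m/d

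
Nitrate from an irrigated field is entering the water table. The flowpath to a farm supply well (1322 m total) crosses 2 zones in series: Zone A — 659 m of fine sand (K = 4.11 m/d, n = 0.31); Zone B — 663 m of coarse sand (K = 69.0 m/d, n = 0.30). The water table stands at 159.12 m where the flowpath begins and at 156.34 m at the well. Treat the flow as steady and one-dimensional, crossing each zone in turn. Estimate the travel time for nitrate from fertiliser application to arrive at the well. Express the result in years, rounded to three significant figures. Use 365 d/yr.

67.5 years

Total head drop ΔH = 159.12 − 156.34 = 2.78 m
Steady 1-D flow in series ⇒ the Darcy flux q is identical in every zone and the zone head losses add (resistances L/K in series).
Σ(L/K) = 659/4.11 + 663/69.0 = 160.3 + 9.609 = 169.9 d
q = ΔH / Σ(L/K) = 2.78 / 169.9 = 0.01636 m/d (same in every zone)
Zone A: v = q/n = 0.01636/0.31 = 0.05277 m/d → t_A = 659/0.05277 = 12490 d
Zone B: v = q/n = 0.01636/0.30 = 0.05453 m/d → t_B = 663/0.05453 = 12160 d
Total t = 12490 + 12160 = 24650 d
   = 24650 / 365 = 67.5 yr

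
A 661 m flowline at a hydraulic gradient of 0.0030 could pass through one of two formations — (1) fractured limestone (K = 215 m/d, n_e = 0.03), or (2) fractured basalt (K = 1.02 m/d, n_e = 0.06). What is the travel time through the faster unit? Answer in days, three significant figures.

Unit 1 (fractured limestone): v = 215×0.0030/0.03 = 21.50 m/d, t = 661/21.50 = 30.74 d
Unit 2 (fractured basalt): v = 1.02×0.0030/0.06 = 0.05100 m/d, t = 661/0.05100 = 12960 d
Faster unit: t = 30.7 d

30.7 days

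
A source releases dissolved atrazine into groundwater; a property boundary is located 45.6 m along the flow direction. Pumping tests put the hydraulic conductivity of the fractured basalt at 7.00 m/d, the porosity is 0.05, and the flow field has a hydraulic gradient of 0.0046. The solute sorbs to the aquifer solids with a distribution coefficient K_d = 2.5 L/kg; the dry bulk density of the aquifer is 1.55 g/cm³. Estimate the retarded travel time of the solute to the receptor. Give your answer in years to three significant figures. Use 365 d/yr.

Specific discharge q = 7.00 × 0.0046 = 0.03220 m/d
Seepage velocity v = q / n = 0.03220 / 0.05 = 0.6440 m/d
Retardation R = 1 + ρ_b·K_d/n = 1 + 1.55×2.5/0.05 = 78.50
Contaminant velocity v_c = v/R = 0.6440/78.50 = 0.008204 m/d
t = L/v_c = 45.6/0.008204 = 5558 d
   = 5558/365 = 15.2 yr

15.2 years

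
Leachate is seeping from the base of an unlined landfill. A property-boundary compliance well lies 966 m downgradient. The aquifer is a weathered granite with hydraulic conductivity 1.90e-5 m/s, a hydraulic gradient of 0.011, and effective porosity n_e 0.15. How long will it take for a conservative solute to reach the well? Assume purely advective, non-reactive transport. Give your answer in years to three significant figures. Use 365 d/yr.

K = 1.90e-5 m/s × 86400 s/d = 1.642 m/d
Specific discharge q = 1.642 × 0.011 = 0.01806 m/d
Average linear velocity = 0.01806 / 0.15 = 0.1204 m/d
t = L / v = 966 / 0.1204 = 8024 d
   = 8024 / 365 = 22.0 yr

22.0 years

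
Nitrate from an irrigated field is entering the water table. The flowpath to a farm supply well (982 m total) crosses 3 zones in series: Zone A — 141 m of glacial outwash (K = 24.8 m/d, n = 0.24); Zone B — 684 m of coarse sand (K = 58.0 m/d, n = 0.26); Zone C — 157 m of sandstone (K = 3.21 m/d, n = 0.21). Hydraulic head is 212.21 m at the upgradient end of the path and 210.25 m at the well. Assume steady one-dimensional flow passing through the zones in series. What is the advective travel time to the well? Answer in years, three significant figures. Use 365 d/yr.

Total head drop ΔH = 212.21 − 210.25 = 1.96 m
Steady 1-D flow in series ⇒ the Darcy flux q is identical in every zone and the zone head losses add (resistances L/K in series).
Σ(L/K) = 141/24.8 + 684/58.0 + 157/3.21 = 5.685 + 11.79 + 48.91 = 66.39 d
q = ΔH / Σ(L/K) = 1.96 / 66.39 = 0.02952 m/d (same in every zone)
Zone A: v = q/n = 0.02952/0.24 = 0.1230 m/d → t_A = 141/0.1230 = 1146 d
Zone B: v = q/n = 0.02952/0.26 = 0.1136 m/d → t_B = 684/0.1136 = 6024 d
Zone C: v = q/n = 0.02952/0.21 = 0.1406 m/d → t_C = 157/0.1406 = 1117 d
Total t = 1146 + 6024 + 1117 = 8287 d
   = 8287 / 365 = 22.7 yr

22.7 years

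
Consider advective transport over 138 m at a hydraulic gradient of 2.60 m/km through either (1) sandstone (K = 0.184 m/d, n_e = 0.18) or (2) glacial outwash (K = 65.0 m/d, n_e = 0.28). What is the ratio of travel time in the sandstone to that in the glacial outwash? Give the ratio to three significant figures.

Unit 1 (sandstone): v = 0.184×0.0026/0.18 = 0.002658 m/d, t = 138/0.002658 = 51920 d
Unit 2 (glacial outwash): v = 65.0×0.0026/0.28 = 0.6036 m/d, t = 138/0.6036 = 228.6 d
t(sandstone) / t(glacial outwash) = 51920/228.6 = 227

227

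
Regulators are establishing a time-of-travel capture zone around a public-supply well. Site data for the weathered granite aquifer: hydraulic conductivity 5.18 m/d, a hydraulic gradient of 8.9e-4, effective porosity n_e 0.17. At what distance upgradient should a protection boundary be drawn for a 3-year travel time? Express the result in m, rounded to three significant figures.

29.7 m

Specific discharge q = 5.18 × 8.9e-4 = 0.004610 m/d
Seepage velocity v = q / n = 0.004610 / 0.17 = 0.02712 m/d
T = 3 yr × 365 = 1095 d
L = v × T = 0.02712 × 1095 = 29.70 m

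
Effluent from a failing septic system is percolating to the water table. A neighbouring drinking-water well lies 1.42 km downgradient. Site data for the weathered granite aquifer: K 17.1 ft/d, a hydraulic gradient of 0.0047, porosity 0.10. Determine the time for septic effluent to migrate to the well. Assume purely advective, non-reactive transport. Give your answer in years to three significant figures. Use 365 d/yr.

K = 17.1 ft/d × 0.3048 = 5.212 m/d
Specific discharge q = 5.212 × 0.0047 = 0.02450 m/d
Seepage velocity v = q / n = 0.02450 / 0.10 = 0.2450 m/d
L = 1.42 km = 1420 m
t = L / v = 1420 / 0.2450 = 5797 d
   = 5797 / 365 = 15.9 yr

15.9 years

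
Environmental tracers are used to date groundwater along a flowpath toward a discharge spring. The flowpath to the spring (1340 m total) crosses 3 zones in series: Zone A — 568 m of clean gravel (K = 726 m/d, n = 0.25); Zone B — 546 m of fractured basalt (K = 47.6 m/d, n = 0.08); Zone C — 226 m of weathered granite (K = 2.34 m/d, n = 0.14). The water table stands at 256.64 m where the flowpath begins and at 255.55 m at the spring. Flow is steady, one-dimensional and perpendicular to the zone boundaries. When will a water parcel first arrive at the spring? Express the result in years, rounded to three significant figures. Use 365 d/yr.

Total head drop ΔH = 256.64 − 255.55 = 1.09 m
Steady 1-D flow in series ⇒ the Darcy flux q is identical in every zone and the zone head losses add (resistances L/K in series).
Σ(L/K) = 568/726 + 546/47.6 + 226/2.34 = 0.7824 + 11.47 + 96.58 = 108.8 d
q = ΔH / Σ(L/K) = 1.09 / 108.8 = 0.01002 m/d (same in every zone)
Zone A: v = q/n = 0.01002/0.25 = 0.04006 m/d → t_A = 568/0.04006 = 14180 d
Zone B: v = q/n = 0.01002/0.08 = 0.1252 m/d → t_B = 546/0.1252 = 4361 d
Zone C: v = q/n = 0.01002/0.14 = 0.07154 m/d → t_C = 226/0.07154 = 3159 d
Total t = 14180 + 4361 + 3159 = 21700 d
   = 21700 / 365 = 59.4 yr

59.4 years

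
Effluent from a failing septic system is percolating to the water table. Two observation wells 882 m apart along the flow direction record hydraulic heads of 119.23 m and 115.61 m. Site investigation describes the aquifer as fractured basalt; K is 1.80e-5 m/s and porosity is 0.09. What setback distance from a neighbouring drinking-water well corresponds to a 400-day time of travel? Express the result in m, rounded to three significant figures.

28.4 m

Hydraulic gradient i = (119.23 − 115.61) / 882 = 3.62 / 882 = 0.004104
K = 1.80e-5 m/s × 86400 s/d = 1.555 m/d
Darcy flux q = K·i = 1.555 × 0.004104 = 0.006383 m/d
Seepage velocity v = q / n = 0.006383 / 0.09 = 0.07092 m/d
L = v × T = 0.07092 × 400 = 28.37 m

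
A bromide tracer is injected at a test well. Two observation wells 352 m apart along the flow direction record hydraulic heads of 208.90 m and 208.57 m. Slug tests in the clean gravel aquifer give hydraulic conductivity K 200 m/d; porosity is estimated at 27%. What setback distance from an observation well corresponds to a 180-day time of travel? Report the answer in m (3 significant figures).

125 m

Hydraulic gradient i = (208.90 − 208.57) / 352 = 0.33 / 352 = 9.375e-4
Specific discharge q = 200 × 9.375e-4 = 0.1875 m/d
Seepage velocity v = q / n = 0.1875 / 0.27 = 0.6944 m/d
L = v × T = 0.6944 × 180 = 125.0 m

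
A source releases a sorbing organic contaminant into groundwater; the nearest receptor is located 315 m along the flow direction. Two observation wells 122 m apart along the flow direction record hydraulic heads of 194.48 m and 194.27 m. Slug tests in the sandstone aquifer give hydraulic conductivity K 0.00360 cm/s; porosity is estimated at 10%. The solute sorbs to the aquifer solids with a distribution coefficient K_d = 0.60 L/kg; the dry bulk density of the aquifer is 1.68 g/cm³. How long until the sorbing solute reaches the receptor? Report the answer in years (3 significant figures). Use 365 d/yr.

179 years

Hydraulic gradient i = (194.48 − 194.27) / 122 = 0.21 / 122 = 0.001721
K = 0.00360 cm/s × 864 = 3.110 m/d
q = Ki = 3.110 × 0.001721 = 0.005354 m/d
v_s = q/n_e = 0.005354/0.10 = 0.05354 m/d
Retardation R = 1 + ρ_b·K_d/n = 1 + 1.68×0.60/0.10 = 11.08
Contaminant velocity v_c = v/R = 0.05354/11.08 = 0.004832 m/d
t = L/v_c = 315/0.004832 = 65190 d
   = 65190/365 = 179 yr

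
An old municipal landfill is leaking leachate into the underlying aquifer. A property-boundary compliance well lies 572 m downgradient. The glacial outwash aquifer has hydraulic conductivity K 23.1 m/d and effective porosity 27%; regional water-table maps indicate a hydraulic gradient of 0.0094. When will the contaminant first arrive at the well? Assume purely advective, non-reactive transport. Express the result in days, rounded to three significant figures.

Darcy flux q = K·i = 23.1 × 0.0094 = 0.2171 m/d
Seepage velocity v = q / n = 0.2171 / 0.27 = 0.8042 m/d
t = L / v = 572 / 0.8042 = 711.2 d

711 days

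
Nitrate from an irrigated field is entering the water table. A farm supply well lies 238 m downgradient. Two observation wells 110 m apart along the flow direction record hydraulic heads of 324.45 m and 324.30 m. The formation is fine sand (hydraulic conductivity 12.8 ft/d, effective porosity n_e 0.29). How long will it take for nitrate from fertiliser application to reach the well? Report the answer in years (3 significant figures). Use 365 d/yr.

Hydraulic gradient i = (324.45 − 324.30) / 110 = 0.15 / 110 = 0.001364
K = 12.8 ft/d × 0.3048 = 3.901 m/d
q = Ki = 3.901 × 0.001364 = 0.005320 m/d
v = Ki/n = 3.901·0.001364/0.29 = 0.01835 m/d
t = L / v = 238 / 0.01835 = 12970 d
   = 12970 / 365 = 35.5 yr

35.5 years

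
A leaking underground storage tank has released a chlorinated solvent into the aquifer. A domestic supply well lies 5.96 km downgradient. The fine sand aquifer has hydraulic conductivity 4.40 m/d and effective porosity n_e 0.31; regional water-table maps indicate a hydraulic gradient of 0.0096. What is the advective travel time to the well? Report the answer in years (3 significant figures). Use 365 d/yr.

120 years

q = Ki = 4.40 × 0.0096 = 0.04224 m/d
Average linear velocity = 0.04224 / 0.31 = 0.1363 m/d
L = 5.96 km = 5960 m
t = L / v = 5960 / 0.1363 = 43740 d
   = 43740 / 365 = 120 yr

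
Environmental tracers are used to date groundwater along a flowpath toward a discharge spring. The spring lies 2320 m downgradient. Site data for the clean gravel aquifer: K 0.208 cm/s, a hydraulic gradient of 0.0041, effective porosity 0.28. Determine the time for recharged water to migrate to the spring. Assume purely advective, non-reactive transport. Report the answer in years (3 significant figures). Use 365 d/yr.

2.42 years

K = 0.208 cm/s × 864 = 179.7 m/d
q = Ki = 179.7 × 0.0041 = 0.7368 m/d
Average linear velocity = 0.7368 / 0.28 = 2.631 m/d
t = L / v = 2320 / 2.631 = 881.6 d
   = 881.6 / 365 = 2.42 yr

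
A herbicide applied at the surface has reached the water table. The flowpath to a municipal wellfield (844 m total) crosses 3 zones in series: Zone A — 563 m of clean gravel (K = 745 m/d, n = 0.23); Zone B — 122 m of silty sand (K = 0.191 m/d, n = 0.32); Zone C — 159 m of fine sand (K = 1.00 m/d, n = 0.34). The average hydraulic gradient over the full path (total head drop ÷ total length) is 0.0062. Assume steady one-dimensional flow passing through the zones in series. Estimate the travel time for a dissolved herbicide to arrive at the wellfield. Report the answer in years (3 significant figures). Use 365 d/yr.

93.1 years

Continuity: the same q passes through each zone, so ΔH = q·Σ(L_j/K_j) — the zones act as resistances in series.
Σ(L/K) = 563/745 + 122/0.191 + 159/1.00 = 0.7557 + 638.7 + 159.0 = 798.5 d
K_eq = L_total / Σ(L/K) = 844 / 798.5 = 1.057 m/d
q = K_eq · i = 1.057 × 0.0062 = 0.006553 m/d (same in every zone)
Zone A: v = q/n = 0.006553/0.23 = 0.02849 m/d → t_A = 563/0.02849 = 19760 d
Zone B: v = q/n = 0.006553/0.32 = 0.02048 m/d → t_B = 122/0.02048 = 5957 d
Zone C: v = q/n = 0.006553/0.34 = 0.01927 m/d → t_C = 159/0.01927 = 8249 d
Total t = 19760 + 5957 + 8249 = 33970 d
   = 33970 / 365 = 93.1 yr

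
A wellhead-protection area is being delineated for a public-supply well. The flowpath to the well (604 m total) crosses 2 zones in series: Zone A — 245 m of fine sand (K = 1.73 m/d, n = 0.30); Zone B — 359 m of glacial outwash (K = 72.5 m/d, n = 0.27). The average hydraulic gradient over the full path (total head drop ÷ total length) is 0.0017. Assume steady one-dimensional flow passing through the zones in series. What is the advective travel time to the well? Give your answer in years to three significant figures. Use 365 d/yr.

66.7 years

For zones in series the flux q is common to all zones; the equivalent conductivity is the harmonic (thickness-weighted) mean, K_eq = L_total / Σ(L_j/K_j).
Σ(L/K) = 245/1.73 + 359/72.5 = 141.6 + 4.952 = 146.6 d
K_eq = L_total / Σ(L/K) = 604 / 146.6 = 4.121 m/d
q = K_eq · i = 4.121 × 0.0017 = 0.007006 m/d (same in every zone)
Zone A: v = q/n = 0.007006/0.30 = 0.02335 m/d → t_A = 245/0.02335 = 10490 d
Zone B: v = q/n = 0.007006/0.27 = 0.02595 m/d → t_B = 359/0.02595 = 13840 d
Total t = 10490 + 13840 = 24330 d
   = 24330 / 365 = 66.7 yr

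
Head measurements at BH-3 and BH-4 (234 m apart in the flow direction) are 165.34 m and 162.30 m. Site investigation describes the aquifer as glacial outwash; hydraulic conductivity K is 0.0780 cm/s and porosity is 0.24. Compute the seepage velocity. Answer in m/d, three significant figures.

3.65 m/d

Hydraulic gradient i = (165.34 − 162.30) / 234 = 3.04 / 234 = 0.01299
K = 0.0780 cm/s × 864 = 67.39 m/d
Specific discharge q = 67.39 × 0.01299 = 0.8755 m/d
v_s = q/n_e = 0.8755/0.24 = 3.648 m/d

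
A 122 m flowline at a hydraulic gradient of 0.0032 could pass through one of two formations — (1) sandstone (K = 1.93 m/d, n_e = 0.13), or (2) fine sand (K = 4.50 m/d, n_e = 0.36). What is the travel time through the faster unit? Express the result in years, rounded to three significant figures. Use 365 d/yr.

7.04 years

Unit 1 (sandstone): v = 1.93×0.0032/0.13 = 0.04751 m/d, t = 122/0.04751 = 2568 d
Unit 2 (fine sand): v = 4.50×0.0032/0.36 = 0.04000 m/d, t = 122/0.04000 = 3050 d
Faster: 2568 d / 365 = 7.04 yr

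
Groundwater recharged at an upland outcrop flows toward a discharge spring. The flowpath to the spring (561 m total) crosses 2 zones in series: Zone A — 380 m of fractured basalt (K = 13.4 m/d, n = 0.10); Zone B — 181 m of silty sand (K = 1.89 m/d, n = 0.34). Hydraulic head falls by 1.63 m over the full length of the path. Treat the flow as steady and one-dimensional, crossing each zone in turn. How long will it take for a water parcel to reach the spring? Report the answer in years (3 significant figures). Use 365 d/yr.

20.8 years

Steady 1-D flow in series ⇒ the Darcy flux q is identical in every zone and the zone head losses add (resistances L/K in series).
Σ(L/K) = 380/13.4 + 181/1.89 = 28.36 + 95.77 = 124.1 d
q = ΔH / Σ(L/K) = 1.63 / 124.1 = 0.01313 m/d (same in every zone)
Zone A: v = q/n = 0.01313/0.10 = 0.1313 m/d → t_A = 380/0.1313 = 2894 d
Zone B: v = q/n = 0.01313/0.34 = 0.03862 m/d → t_B = 181/0.03862 = 4686 d
Total t = 2894 + 4686 = 7580 d
   = 7580 / 365 = 20.8 yr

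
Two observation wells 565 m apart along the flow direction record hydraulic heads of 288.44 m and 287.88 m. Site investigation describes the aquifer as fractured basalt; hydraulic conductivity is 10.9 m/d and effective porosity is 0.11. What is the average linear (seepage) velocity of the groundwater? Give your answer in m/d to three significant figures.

Hydraulic gradient i = (288.44 − 287.88) / 565 = 0.56 / 565 = 9.912e-4
q = Ki = 10.9 × 9.912e-4 = 0.01080 m/d
Average linear velocity = 0.01080 / 0.11 = 0.09821 m/d

0.0982 m/d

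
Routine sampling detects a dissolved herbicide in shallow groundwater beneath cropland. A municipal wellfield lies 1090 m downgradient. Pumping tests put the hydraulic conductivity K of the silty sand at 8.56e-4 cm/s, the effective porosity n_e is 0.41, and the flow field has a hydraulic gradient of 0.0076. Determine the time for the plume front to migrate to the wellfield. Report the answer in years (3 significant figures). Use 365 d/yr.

K = 8.56e-4 cm/s × 864 = 0.7396 m/d
q = Ki = 0.7396 × 0.0076 = 0.005621 m/d
v_s = q/n_e = 0.005621/0.41 = 0.01371 m/d
t = L / v = 1090 / 0.01371 = 79510 d
   = 79510 / 365 = 218 yr

218 years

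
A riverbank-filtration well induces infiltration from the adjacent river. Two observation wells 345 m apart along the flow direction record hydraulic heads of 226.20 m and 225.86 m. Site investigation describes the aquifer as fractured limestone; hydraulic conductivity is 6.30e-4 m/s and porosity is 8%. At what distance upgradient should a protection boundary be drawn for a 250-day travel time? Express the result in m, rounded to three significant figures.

Hydraulic gradient i = (226.20 − 225.86) / 345 = 0.34 / 345 = 9.855e-4
K = 6.30e-4 m/s × 86400 s/d = 54.43 m/d
Specific discharge q = 54.43 × 9.855e-4 = 0.05364 m/d
v_s = q/n_e = 0.05364/0.08 = 0.6705 m/d
L = v × T = 0.6705 × 250 = 167.6 m

168 m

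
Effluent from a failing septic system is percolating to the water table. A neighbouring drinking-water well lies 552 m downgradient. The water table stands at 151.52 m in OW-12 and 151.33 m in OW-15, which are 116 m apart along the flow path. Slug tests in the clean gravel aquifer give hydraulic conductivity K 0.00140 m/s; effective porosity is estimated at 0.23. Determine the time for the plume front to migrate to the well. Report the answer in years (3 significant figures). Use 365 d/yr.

1.76 years

Hydraulic gradient i = (151.52 − 151.33) / 116 = 0.19 / 116 = 0.001638
K = 0.00140 m/s × 86400 s/d = 121.0 m/d
q = Ki = 121.0 × 0.001638 = 0.1981 m/d
v = Ki/n = 121.0·0.001638/0.23 = 0.8614 m/d
t = L / v = 552 / 0.8614 = 640.8 d
   = 640.8 / 365 = 1.76 yr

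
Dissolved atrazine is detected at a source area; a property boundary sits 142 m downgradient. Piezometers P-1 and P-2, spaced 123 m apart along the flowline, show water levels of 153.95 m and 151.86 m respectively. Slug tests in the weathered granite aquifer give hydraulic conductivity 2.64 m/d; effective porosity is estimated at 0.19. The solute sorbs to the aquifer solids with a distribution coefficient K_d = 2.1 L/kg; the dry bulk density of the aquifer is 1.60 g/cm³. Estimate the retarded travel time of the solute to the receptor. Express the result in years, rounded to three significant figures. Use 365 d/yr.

30.8 years

Hydraulic gradient i = (153.95 − 151.86) / 123 = 2.09 / 123 = 0.01699
Specific discharge q = 2.64 × 0.01699 = 0.04486 m/d
v = Ki/n = 2.64·0.01699/0.19 = 0.2361 m/d
Retardation R = 1 + ρ_b·K_d/n = 1 + 1.60×2.1/0.19 = 18.68
Contaminant velocity v_c = v/R = 0.2361/18.68 = 0.01264 m/d
t = L/v_c = 142/0.01264 = 11240 d
   = 11240/365 = 30.8 yr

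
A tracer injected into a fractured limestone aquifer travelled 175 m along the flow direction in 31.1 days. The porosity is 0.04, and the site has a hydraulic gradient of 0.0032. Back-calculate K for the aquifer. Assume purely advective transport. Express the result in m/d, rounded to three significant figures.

70.3 m/d

v = L / t = 175 / 31.1 = 5.627 m/d
K = v · n / i = 5.627 × 0.04 / 0.0032 = 70.3 m/d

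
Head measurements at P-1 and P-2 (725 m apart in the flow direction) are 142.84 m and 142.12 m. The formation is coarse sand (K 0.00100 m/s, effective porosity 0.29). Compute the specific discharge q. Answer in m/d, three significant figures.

Hydraulic gradient i = (142.84 − 142.12) / 725 = 0.72 / 725 = 9.931e-4
K = 0.00100 m/s × 86400 s/d = 86.40 m/d
Darcy flux q = K·i = 86.40 × 9.931e-4 = 0.08580 m/d

0.0858 m/d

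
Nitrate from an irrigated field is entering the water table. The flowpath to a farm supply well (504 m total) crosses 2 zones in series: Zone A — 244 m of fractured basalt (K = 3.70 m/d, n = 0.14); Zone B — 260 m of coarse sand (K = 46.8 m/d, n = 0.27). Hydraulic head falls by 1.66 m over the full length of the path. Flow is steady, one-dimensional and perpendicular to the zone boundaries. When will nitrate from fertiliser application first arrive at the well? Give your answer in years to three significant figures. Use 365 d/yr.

Steady 1-D flow in series ⇒ the Darcy flux q is identical in every zone and the zone head losses add (resistances L/K in series).
Σ(L/K) = 244/3.70 + 260/46.8 = 65.95 + 5.556 = 71.50 d
q = ΔH / Σ(L/K) = 1.66 / 71.50 = 0.02322 m/d (same in every zone)
Zone A: v = q/n = 0.02322/0.14 = 0.1658 m/d → t_A = 244/0.1658 = 1471 d
Zone B: v = q/n = 0.02322/0.27 = 0.08599 m/d → t_B = 260/0.08599 = 3024 d
Total t = 1471 + 3024 = 4495 d
   = 4495 / 365 = 12.3 yr

12.3 years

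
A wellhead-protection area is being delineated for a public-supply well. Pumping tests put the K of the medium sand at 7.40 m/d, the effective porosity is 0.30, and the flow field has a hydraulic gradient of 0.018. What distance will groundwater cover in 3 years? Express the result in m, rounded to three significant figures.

Specific discharge q = 7.40 × 0.018 = 0.1332 m/d
v_s = q/n_e = 0.1332/0.30 = 0.4440 m/d
T = 3 yr × 365 = 1095 d
L = v × T = 0.4440 × 1095 = 486.2 m

486 m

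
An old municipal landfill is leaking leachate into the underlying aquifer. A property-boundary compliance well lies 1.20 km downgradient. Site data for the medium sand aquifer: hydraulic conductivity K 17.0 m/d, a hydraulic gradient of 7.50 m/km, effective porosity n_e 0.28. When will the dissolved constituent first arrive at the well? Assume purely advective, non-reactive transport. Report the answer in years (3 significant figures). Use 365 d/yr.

Darcy flux q = K·i = 17.0 × 0.0075 = 0.1275 m/d
Seepage velocity v = q / n = 0.1275 / 0.28 = 0.4554 m/d
L = 1.20 km = 1200 m
t = L / v = 1200 / 0.4554 = 2635 d
   = 2635 / 365 = 7.22 yr

7.22 years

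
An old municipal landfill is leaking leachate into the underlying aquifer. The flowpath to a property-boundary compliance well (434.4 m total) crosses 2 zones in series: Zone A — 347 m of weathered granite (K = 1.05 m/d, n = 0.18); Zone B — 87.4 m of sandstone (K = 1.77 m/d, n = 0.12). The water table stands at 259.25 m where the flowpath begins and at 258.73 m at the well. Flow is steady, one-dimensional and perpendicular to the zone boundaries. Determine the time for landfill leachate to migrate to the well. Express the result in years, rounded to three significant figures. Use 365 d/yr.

Total head drop ΔH = 259.25 − 258.73 = 0.52 m
Continuity: the same q passes through each zone, so ΔH = q·Σ(L_j/K_j) — the zones act as resistances in series.
Σ(L/K) = 347/1.05 + 87.4/1.77 = 330.5 + 49.38 = 379.9 d
q = ΔH / Σ(L/K) = 0.52 / 379.9 = 0.001369 m/d (same in every zone)
Zone A: v = q/n = 0.001369/0.18 = 0.007605 m/d → t_A = 347/0.007605 = 45630 d
Zone B: v = q/n = 0.001369/0.12 = 0.01141 m/d → t_B = 87.4/0.01141 = 7661 d
Total t = 45630 + 7661 = 53290 d
   = 53290 / 365 = 146 yr

146 years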